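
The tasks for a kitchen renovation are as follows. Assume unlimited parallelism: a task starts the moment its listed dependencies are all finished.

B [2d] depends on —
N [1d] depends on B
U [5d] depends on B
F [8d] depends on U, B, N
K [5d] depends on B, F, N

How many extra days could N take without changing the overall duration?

4

The longest chain is B→U→F→K = 2+5+8+5 = 20; overall finish 20 days.
N finishes as early as 3 and must finish by 7.
So N can slip 7 − 3 = 4 days.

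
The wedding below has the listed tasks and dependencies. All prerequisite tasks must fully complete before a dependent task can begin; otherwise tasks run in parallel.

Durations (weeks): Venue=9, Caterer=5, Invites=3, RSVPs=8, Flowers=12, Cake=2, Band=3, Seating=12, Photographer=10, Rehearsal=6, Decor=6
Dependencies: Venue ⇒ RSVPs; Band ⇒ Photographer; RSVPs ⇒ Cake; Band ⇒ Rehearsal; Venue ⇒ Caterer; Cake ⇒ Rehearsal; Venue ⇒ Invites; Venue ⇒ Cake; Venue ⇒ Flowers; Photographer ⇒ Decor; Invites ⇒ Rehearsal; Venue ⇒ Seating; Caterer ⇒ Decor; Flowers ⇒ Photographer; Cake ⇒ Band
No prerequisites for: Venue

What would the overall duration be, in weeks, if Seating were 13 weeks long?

The binding path is Venue→RSVPs→Cake→Band→Photographer→Decor = 9+8+2+3+10+6 = 38; finish at 38 weeks.
Seating is off the critical path — its longest chain is 21 weeks, giving 17 of slack.
The critical path is still Venue→RSVPs→Cake→Band→Photographer→Decor; finish is now 38 weeks.

38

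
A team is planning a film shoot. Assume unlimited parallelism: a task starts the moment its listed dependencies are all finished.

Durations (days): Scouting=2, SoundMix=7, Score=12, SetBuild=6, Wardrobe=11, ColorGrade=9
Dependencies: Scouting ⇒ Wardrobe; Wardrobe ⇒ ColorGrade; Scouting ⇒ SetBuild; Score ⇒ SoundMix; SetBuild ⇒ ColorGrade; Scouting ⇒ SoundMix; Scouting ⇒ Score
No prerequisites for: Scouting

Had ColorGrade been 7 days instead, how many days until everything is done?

Baseline: Scouting→Wardrobe→ColorGrade = 2+11+9 = 22 → 22 days.
Since ColorGrade is critical, the -2 change carries straight to that chain (now 20 days).
Now Scouting→Score→SoundMix = 2+12+7 = 21 is longest, so the finish becomes 21 days.

21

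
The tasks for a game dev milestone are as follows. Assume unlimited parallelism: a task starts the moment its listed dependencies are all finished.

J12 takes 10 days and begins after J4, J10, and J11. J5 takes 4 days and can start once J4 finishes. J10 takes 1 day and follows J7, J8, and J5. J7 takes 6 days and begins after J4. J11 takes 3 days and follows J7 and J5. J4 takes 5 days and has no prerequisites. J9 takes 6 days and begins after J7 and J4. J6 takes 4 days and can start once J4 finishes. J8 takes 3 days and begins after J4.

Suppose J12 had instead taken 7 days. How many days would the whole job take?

21

As given, the longest chain is J4→J7→J11→J12 = 5+6+3+10 = 24, so the finish is 24 days.
J12 lies on that path, so at 7 days the path becomes 21 days.
No other chain overtakes it, so the finish is 21 days.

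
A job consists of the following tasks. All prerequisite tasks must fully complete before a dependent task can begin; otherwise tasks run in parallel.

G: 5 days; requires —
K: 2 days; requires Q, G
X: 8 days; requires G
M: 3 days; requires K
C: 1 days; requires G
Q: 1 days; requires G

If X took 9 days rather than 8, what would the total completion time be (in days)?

As given, the longest chain is G→X = 5+8 = 13, so the finish is 13 days.
X lies on that path, so at 9 days the path becomes 14 days.
That remains the longest chain; total 14 days.

14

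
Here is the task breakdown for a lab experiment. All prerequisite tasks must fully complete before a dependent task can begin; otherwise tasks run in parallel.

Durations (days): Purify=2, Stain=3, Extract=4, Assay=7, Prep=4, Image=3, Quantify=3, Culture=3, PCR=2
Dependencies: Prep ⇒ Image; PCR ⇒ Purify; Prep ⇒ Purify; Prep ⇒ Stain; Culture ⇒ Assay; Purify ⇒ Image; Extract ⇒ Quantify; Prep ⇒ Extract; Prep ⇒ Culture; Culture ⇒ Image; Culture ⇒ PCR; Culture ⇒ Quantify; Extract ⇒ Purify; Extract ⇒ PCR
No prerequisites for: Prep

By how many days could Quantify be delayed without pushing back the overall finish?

4

Critical path: Prep→Extract→PCR→Purify→Image = 4+4+2+2+3 = 15, so the finish is 15 days.
Longest path through Quantify: 11 days (earliest finish 11, latest finish 15).
So Quantify can slip 15 − 11 = 4 days.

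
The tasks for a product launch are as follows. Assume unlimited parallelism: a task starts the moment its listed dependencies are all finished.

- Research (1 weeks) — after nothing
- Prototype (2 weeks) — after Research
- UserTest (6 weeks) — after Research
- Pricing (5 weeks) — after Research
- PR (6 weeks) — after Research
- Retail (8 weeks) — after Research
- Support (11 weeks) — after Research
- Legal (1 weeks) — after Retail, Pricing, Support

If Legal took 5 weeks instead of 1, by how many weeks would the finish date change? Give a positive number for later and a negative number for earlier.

4

Baseline: Research→Support→Legal = 1+11+1 = 13 → 13 weeks.
Legal is on the critical path; changing it to 5 makes that path 17 weeks.
That remains the longest chain; total 17 weeks.
Change in finish: 17 − 13 = +4 weeks.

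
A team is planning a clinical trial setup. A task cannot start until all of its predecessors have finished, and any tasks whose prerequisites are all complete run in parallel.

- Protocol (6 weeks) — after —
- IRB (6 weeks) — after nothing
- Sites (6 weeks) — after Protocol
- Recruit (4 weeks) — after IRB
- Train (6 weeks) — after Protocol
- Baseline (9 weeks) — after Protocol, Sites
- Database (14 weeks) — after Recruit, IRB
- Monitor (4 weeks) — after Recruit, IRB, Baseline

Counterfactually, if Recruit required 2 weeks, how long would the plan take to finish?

25

Baseline: Protocol→Sites→Baseline→Monitor = 6+6+9+4 = 25 → 25 weeks.
Recruit has 1 week of float (longest path through it is 24).
No other chain overtakes it, so the finish is 25 weeks.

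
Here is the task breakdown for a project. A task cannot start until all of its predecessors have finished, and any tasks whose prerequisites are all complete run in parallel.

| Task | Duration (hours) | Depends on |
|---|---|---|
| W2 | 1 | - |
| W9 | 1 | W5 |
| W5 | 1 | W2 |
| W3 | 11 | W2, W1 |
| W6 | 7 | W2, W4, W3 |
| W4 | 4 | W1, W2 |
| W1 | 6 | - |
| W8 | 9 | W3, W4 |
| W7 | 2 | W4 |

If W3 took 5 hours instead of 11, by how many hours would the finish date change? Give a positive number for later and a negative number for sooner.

-6

Critical path before the change: W1→W3→W8 = 6+11+9 = 26 giving 26 hours.
W3 lies on that path, so at 5 hours the path becomes 20 hours.
No other chain overtakes it, so the finish is 20 hours.
Change in finish: 20 − 26 = -6 hours.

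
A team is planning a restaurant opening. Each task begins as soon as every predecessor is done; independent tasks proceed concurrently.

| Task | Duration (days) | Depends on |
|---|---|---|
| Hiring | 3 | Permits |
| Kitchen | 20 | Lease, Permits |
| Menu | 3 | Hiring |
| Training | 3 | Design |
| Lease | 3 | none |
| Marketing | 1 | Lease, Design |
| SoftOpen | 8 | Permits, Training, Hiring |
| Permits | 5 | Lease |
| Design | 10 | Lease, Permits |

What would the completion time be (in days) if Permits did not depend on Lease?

With the dependency in place, Lease→Permits→Design→Training→SoftOpen = 3+5+10+3+8 = 29 sets the finish at 29 days.
Without Lease→Permits, Permits's earliest start moves from 3 to 0.
The longest chain is now Permits→Design→Training→SoftOpen = 5+10+3+8 = 26, so the schedule takes 26 days.

26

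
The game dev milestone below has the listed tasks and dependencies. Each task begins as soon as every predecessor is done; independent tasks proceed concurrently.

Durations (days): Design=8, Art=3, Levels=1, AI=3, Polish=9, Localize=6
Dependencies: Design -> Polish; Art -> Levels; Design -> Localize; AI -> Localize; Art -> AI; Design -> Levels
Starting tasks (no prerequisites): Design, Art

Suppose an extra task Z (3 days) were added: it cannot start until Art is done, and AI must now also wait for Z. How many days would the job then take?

17

Originally the job takes 17 days.
With Z inserted, AI now waits for max(Art, Z).
New critical path: Design→Polish = 8+9 = 17 ⇒ 17 days.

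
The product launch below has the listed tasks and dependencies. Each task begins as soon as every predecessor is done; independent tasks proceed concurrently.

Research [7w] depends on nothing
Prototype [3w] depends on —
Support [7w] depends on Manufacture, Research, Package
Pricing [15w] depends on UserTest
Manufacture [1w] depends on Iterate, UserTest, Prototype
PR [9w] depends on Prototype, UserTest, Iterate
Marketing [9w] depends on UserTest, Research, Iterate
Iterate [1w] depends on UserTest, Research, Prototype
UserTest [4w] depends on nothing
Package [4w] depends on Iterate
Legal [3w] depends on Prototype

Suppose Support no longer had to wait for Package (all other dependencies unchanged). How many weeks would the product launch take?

Original critical path: Research→Iterate→Package→Support = 7+1+4+7 = 19 ⇒ 19 weeks.
Without Package→Support, Support's earliest start moves from 12 to 9.
New critical path: UserTest→Pricing = 4+15 = 19 ⇒ 19 weeks.

19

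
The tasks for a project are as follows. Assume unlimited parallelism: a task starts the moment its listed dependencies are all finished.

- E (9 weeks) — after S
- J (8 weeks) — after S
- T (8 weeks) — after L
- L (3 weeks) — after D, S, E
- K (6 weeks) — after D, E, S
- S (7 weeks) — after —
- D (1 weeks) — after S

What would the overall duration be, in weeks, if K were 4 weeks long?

As given, the longest chain is S→E→L→T = 7+9+3+8 = 27, so the finish is 27 weeks.
The longest path through K is only 22 weeks, so K has float 5.
The critical path is still S→E→L→T; finish is now 27 weeks.

27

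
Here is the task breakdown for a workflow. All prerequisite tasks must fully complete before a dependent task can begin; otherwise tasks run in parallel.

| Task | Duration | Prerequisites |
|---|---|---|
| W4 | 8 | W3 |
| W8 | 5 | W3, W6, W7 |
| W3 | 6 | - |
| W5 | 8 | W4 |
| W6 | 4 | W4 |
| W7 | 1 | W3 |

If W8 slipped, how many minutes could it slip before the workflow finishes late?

The longest chain is W3→W4→W6→W8 = 6+8+4+5 = 23; overall finish 23 minutes.
W8 finishes as early as 23 and must finish by 23.
Float = 23 − 23 = 0.

0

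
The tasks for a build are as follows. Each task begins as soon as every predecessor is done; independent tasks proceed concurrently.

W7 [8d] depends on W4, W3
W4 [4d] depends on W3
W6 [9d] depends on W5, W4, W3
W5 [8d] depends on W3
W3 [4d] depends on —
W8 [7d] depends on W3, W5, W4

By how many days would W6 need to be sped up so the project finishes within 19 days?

2

Current finish: 21 days; target: 19.
W6 is on every critical path, so each day cut from W6 cuts the finish by one (this holds down to a finish of 19).
Need 21 − 19 = 2 days off W6 → W6 becomes 7 days, finish becomes 19.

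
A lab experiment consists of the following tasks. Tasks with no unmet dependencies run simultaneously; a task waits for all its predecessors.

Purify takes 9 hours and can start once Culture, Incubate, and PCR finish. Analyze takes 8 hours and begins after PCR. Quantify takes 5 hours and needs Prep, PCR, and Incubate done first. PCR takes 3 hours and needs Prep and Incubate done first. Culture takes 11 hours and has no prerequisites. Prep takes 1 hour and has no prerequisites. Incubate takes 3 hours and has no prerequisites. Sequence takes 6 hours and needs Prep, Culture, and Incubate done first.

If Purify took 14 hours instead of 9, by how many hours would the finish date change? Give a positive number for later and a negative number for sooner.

Critical path before the change: Culture→Purify = 11+9 = 20 giving 20 hours.
Since Purify is critical, the +5 change carries straight to that chain (now 25 hours).
The critical path is still Culture→Purify; finish is now 25 hours.
Change in finish: 25 − 20 = +5 hours.

5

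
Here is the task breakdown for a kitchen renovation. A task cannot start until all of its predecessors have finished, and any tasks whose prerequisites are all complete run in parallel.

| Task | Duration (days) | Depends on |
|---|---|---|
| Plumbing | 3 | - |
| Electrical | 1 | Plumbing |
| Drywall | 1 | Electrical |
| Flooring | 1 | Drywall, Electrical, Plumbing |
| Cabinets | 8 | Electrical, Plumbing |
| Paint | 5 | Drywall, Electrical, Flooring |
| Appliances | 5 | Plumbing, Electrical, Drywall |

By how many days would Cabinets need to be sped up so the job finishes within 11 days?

Current finish: 12 days; target: 11.
Cabinets is on every critical path, so each day cut from Cabinets cuts the finish by one (this holds down to a finish of 11).
Need 12 − 11 = 1 day off Cabinets → Cabinets becomes 7 days, finish becomes 11.

1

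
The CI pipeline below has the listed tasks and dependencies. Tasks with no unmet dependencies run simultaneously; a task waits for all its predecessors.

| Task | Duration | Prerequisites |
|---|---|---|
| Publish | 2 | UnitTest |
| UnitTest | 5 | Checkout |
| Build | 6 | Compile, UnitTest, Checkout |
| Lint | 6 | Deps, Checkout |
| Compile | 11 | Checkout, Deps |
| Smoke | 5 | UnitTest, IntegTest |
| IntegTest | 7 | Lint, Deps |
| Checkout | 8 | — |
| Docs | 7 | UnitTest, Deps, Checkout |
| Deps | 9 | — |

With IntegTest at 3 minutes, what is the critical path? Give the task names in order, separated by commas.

Deps, Compile, Build

The binding path is Deps→Lint→IntegTest→Smoke = 9+6+7+5 = 27; finish at 27 minutes.
IntegTest is on the critical path; changing it to 3 makes that path 23 minutes.
Now Deps→Compile→Build = 9+11+6 = 26 is longest, so the finish becomes 26 minutes.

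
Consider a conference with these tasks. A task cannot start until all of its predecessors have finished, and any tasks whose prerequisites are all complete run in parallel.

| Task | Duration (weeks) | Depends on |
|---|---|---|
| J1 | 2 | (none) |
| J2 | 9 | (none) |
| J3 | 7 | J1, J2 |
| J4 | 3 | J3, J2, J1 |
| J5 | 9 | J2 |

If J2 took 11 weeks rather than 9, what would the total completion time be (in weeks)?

The binding path is J2→J3→J4 = 9+7+3 = 19; finish at 19 weeks.
J2 lies on that path, so at 11 weeks the path becomes 21 weeks.
The critical path is still J2→J3→J4; finish is now 21 weeks.

21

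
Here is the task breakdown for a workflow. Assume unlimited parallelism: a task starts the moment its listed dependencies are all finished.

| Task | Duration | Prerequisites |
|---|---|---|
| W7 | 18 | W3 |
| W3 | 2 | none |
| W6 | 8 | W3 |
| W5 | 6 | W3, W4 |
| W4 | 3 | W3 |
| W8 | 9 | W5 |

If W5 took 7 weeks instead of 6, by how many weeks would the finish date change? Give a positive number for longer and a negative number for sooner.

Actual critical path: W3→W4→W5→W8 = 2+3+6+9 = 20 ⇒ 20 weeks.
Since W5 is critical, the +1 change carries straight to that chain (now 21 weeks).
No other chain overtakes it, so the finish is 21 weeks.
Change in finish: 21 − 20 = +1 weeks.

1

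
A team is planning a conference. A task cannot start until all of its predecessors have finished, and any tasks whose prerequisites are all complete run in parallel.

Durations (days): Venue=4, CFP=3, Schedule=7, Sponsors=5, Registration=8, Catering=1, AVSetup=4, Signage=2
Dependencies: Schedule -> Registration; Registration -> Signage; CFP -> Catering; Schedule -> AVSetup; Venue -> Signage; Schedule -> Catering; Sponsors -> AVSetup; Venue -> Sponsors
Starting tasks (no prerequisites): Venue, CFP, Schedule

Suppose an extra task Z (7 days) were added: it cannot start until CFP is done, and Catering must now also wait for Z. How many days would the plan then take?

17

Originally the plan takes 17 days.
With Z inserted, Catering now waits for max(Schedule, CFP, Z).
New critical path: Schedule→Registration→Signage = 7+8+2 = 17 ⇒ 17 days.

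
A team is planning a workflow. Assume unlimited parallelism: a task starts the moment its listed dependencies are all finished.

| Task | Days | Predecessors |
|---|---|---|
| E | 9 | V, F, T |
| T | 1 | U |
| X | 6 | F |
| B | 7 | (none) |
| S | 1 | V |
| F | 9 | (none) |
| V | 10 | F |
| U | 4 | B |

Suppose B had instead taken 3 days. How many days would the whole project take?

Baseline: F→V→E = 9+10+9 = 28 → 28 days.
B is off the critical path — its longest chain is 21 days, giving 7 of slack.
No other chain overtakes it, so the finish is 28 days.

28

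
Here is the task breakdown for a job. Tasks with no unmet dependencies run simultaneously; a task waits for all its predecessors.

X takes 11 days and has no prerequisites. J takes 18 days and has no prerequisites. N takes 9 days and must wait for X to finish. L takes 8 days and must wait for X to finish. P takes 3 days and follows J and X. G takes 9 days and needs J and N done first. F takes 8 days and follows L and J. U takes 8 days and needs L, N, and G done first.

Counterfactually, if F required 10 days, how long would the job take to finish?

Actual critical path: X→N→G→U = 11+9+9+8 = 37 ⇒ 37 days.
F is off the critical path — its longest chain is 27 days, giving 10 of slack.
No other chain overtakes it, so the finish is 37 days.

37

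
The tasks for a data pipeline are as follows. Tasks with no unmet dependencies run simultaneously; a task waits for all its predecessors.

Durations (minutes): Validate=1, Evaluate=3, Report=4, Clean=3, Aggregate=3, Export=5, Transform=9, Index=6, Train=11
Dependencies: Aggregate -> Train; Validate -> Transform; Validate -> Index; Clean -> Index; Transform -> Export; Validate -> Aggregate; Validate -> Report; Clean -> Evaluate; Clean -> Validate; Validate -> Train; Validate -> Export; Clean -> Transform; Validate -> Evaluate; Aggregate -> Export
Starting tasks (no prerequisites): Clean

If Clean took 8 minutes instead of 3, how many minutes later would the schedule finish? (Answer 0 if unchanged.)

The binding path is Clean→Validate→Transform→Export = 3+1+9+5 = 18; finish at 18 minutes.
Clean lies on that path, so at 8 minutes the path becomes 23 minutes.
No other chain overtakes it, so the finish is 23 minutes.
Change in finish: 23 − 18 = +5 minutes.

5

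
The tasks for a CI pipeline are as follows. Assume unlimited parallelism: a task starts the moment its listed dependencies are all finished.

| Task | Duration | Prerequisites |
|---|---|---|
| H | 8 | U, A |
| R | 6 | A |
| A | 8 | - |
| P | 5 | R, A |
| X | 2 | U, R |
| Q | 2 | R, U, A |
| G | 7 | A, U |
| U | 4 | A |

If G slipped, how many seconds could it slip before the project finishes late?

A→U→H = 8+4+8 = 20 sets the makespan at 20 seconds.
Longest path through G: 19 seconds (earliest finish 19, latest finish 20).
So G can slip 20 − 19 = 1 second.

1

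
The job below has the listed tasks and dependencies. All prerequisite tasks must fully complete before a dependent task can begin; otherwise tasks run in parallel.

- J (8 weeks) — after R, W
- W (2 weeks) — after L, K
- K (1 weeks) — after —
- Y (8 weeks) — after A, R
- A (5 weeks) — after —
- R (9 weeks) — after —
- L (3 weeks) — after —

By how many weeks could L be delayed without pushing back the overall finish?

The longest chain is R→Y = 9+8 = 17; overall finish 17 weeks.
The longest chain containing L totals 13 weeks.
Slack of L = 4 − 0 = 4 weeks.

4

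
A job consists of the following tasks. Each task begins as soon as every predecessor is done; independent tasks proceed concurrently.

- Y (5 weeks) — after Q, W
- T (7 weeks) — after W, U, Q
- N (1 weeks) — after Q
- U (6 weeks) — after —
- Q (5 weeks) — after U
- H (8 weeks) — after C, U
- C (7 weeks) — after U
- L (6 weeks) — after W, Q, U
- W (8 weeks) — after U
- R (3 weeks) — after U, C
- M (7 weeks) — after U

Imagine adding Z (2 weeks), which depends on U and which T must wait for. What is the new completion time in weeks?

21

Originally the plan takes 21 weeks.
With Z inserted, T now waits for max(W, U, Q, Z).
New critical path: U→W→T = 6+8+7 = 21 ⇒ 21 weeks.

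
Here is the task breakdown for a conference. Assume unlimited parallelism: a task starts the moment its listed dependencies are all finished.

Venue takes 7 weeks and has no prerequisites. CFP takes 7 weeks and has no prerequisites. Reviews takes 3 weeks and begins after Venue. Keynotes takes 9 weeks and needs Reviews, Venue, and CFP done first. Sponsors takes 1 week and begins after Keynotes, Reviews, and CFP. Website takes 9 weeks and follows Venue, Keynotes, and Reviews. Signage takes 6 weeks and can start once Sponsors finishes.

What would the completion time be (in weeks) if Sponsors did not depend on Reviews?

With the dependency in place, Venue→Reviews→Keynotes→Website = 7+3+9+9 = 28 sets the finish at 28 weeks.
Dropping Reviews→Sponsors doesn't change Sponsors's earliest start (19); another predecessor still binds.
The longest chain is now Venue→Reviews→Keynotes→Website = 7+3+9+9 = 28, so the schedule takes 28 weeks.

28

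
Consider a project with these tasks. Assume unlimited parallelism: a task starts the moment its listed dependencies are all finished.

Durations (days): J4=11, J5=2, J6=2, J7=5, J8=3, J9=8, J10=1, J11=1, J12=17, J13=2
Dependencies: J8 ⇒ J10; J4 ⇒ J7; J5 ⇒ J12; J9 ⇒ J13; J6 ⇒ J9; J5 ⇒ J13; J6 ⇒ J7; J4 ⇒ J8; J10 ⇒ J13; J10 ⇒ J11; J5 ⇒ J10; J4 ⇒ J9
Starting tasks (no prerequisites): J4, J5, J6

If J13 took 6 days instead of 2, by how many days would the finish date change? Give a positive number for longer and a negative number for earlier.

4

Baseline: J4→J9→J13 = 11+8+2 = 21 → 21 days.
J13 is on the critical path; changing it to 6 makes that path 25 days.
That remains the longest chain; total 25 days.
Change in finish: 25 − 21 = +4 days.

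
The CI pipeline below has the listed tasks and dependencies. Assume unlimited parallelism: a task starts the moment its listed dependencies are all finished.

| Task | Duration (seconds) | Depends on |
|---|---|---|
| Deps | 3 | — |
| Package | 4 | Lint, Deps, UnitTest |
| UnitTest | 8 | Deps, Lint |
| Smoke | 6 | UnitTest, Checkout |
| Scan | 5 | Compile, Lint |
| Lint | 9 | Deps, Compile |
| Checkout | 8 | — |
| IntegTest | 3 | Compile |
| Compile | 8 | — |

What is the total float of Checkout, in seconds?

Compile→Lint→UnitTest→Smoke = 8+9+8+6 = 31 sets the makespan at 31 seconds.
Longest path through Checkout: 14 seconds (earliest finish 8, latest finish 25).
So Checkout can slip 25 − 8 = 17 seconds.

17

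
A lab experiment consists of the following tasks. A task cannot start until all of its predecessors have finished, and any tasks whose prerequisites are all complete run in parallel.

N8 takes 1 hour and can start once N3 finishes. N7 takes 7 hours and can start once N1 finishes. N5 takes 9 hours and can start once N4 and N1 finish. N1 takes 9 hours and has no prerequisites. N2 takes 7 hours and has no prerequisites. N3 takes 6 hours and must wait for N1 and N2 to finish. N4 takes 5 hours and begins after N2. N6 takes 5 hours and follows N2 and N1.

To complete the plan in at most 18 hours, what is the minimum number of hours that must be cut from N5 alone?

3

Current finish: 21 hours; target: 18.
N5 is on every critical path, so each hour cut from N5 cuts the finish by one (this holds down to a finish of 16).
Need 21 − 18 = 3 hours off N5 → N5 becomes 6 hours, finish becomes 18.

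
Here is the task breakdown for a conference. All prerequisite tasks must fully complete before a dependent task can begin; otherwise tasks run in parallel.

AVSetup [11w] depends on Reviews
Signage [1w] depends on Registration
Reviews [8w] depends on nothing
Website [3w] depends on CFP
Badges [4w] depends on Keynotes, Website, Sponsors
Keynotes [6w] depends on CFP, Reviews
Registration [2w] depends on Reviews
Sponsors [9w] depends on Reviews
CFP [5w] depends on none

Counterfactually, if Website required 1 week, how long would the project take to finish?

Critical path before the change: Reviews→Sponsors→Badges = 8+9+4 = 21 giving 21 weeks.
The longest path through Website is only 12 weeks, so Website has float 9.
That remains the longest chain; total 21 weeks.

21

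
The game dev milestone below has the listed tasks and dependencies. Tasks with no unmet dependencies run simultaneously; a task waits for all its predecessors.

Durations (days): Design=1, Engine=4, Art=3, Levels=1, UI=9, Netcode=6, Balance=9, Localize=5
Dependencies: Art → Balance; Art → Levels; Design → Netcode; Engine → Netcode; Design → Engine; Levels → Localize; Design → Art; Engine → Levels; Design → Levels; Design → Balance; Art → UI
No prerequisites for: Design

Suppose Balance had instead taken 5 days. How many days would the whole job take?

Critical path before the change: Design→Art→Balance = 1+3+9 = 13 giving 13 days.
Since Balance is critical, the -4 change carries straight to that chain (now 9 days).
Now Design→Art→UI = 1+3+9 = 13 is longest, so the finish becomes 13 days.

13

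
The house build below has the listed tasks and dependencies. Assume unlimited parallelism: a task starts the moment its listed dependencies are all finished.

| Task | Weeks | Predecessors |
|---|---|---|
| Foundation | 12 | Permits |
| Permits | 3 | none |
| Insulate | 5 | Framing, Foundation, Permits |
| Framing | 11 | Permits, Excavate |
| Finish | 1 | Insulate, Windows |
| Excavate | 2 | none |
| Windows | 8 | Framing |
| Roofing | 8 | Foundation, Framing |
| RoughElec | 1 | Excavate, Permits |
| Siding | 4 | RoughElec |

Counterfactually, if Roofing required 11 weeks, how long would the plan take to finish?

Critical path before the change: Permits→Foundation→Roofing = 3+12+8 = 23 giving 23 weeks.
Roofing lies on that path, so at 11 weeks the path becomes 26 weeks.
The critical path is still Permits→Foundation→Roofing; finish is now 26 weeks.

26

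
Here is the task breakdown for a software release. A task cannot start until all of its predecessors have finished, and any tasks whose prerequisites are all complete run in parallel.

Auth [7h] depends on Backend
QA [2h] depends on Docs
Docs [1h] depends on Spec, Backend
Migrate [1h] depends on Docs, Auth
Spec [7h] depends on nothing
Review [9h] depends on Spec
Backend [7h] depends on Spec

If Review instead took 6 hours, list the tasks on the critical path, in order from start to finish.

Spec, Backend, Auth, Migrate

Critical path before the change: Spec→Backend→Auth→Migrate = 7+7+7+1 = 22 giving 22 hours.
Review has 6 hours of float (longest path through it is 16).
That remains the longest chain; total 22 hours.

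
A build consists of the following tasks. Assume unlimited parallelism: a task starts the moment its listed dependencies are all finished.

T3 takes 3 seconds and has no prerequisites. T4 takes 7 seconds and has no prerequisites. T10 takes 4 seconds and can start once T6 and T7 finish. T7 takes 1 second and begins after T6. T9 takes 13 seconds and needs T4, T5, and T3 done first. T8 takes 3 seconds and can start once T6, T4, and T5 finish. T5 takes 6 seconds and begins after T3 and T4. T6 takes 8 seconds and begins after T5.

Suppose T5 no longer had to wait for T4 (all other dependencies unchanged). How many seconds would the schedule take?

22

Original critical path: T4→T5→T6→T7→T10 = 7+6+8+1+4 = 26 ⇒ 26 seconds.
Without T4→T5, T5's earliest start moves from 7 to 3.
After: T3→T5→T6→T7→T10 = 3+6+8+1+4 = 22 → 22 seconds.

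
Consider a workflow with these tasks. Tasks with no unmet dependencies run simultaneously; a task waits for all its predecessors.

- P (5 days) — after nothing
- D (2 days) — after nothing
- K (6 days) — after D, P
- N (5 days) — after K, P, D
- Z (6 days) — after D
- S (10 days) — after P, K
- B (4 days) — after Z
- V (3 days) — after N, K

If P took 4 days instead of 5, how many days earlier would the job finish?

1

As given, the longest chain is P→K→S = 5+6+10 = 21, so the finish is 21 days.
Since P is critical, the -1 change carries straight to that chain (now 20 days).
The critical path is still P→K→S; finish is now 20 days.
Change in finish: 20 − 21 = -1 days.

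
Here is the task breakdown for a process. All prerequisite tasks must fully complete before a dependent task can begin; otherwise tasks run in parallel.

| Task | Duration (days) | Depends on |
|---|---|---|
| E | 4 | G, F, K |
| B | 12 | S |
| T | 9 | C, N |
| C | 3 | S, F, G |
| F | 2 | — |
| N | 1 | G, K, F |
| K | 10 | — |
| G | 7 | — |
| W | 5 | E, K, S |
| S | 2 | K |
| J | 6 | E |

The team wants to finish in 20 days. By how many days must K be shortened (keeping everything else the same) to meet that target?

4

Current finish: 24 days; target: 20.
K is on every critical path, so each day cut from K cuts the finish by one (this holds down to a finish of 19).
Need 24 − 20 = 4 days off K → K becomes 6 days, finish becomes 20.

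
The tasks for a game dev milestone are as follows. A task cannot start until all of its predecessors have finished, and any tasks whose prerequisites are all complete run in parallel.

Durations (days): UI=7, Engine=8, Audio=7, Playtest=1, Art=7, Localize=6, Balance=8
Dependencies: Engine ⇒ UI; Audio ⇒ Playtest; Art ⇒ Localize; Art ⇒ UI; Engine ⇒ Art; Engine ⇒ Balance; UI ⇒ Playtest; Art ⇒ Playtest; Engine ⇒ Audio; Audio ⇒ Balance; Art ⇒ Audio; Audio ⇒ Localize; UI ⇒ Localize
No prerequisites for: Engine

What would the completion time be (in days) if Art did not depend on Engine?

Before: longest chain Engine→Art→Audio→Balance = 8+7+7+8 = 30, finish 30.
Without Engine→Art, Art's earliest start moves from 8 to 0.
After: Engine→Audio→Balance = 8+7+8 = 23 → 23 days.

23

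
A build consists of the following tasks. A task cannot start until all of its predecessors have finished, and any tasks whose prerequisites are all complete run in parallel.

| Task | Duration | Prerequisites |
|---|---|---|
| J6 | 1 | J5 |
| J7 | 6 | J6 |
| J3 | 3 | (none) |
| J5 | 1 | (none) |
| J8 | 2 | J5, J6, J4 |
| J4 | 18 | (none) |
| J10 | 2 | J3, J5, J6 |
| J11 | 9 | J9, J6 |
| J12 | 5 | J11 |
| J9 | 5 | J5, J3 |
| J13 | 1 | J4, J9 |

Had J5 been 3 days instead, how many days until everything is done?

22

The binding path is J3→J9→J11→J12 = 3+5+9+5 = 22; finish at 22 days.
J5 is off the critical path — its longest chain is 20 days, giving 2 of slack.
The critical path is still J3→J9→J11→J12; finish is now 22 days.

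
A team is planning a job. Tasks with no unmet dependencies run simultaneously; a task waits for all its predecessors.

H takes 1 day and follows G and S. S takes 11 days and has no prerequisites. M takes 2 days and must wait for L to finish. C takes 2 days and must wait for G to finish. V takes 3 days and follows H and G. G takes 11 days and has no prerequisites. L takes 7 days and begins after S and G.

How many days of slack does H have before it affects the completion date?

5

The longest chain is G→L→M = 11+7+2 = 20; overall finish 20 days.
H finishes as early as 12 and must finish by 17.
Slack of H = 16 − 11 = 5 days.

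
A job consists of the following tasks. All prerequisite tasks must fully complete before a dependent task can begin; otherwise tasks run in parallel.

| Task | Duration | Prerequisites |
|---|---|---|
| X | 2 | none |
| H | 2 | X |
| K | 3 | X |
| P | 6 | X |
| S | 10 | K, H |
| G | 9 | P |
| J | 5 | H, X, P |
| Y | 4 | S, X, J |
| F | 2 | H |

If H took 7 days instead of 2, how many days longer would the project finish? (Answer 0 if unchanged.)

4

As given, the longest chain is X→K→S→Y = 2+3+10+4 = 19, so the finish is 19 days.
H has 1 day of float (longest path through it is 18).
Now X→H→S→Y = 2+7+10+4 = 23 is longest, so the finish becomes 23 days.
Change in finish: 23 − 19 = +4 days.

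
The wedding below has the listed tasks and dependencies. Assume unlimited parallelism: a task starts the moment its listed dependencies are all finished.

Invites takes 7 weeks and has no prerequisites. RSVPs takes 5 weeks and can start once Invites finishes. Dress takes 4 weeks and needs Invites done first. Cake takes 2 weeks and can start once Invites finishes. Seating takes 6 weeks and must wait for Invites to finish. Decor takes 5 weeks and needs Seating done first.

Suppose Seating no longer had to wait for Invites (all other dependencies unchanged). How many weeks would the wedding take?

12

Original critical path: Invites→Seating→Decor = 7+6+5 = 18 ⇒ 18 weeks.
Without Invites→Seating, Seating's earliest start moves from 7 to 0.
After: Invites→RSVPs = 7+5 = 12 → 12 weeks.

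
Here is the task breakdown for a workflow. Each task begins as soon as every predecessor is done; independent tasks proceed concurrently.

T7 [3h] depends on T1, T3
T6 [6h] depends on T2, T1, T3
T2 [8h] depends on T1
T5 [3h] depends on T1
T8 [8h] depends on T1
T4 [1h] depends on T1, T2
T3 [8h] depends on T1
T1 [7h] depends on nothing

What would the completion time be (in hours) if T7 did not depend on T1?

21

Original critical path: T1→T2→T6 = 7+8+6 = 21 ⇒ 21 hours.
Dropping T1→T7 doesn't change T7's earliest start (15); another predecessor still binds.
The longest chain is now T1→T2→T6 = 7+8+6 = 21, so the plan takes 21 hours.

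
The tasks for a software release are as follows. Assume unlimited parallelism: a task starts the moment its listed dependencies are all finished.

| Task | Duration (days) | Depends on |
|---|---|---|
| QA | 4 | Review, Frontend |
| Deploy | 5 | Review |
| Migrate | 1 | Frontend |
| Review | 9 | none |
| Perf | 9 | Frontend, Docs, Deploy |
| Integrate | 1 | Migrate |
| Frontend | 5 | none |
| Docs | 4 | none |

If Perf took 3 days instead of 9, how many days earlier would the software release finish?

6

Baseline: Review→Deploy→Perf = 9+5+9 = 23 → 23 days.
Since Perf is critical, the -6 change carries straight to that chain (now 17 days).
No other chain overtakes it, so the finish is 17 days.
Change in finish: 17 − 23 = -6 days.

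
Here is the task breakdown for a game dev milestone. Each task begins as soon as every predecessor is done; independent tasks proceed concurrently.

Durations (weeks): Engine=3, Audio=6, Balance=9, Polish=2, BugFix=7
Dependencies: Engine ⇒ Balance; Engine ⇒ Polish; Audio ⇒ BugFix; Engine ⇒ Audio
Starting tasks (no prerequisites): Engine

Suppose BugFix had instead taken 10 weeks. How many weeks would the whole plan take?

19

The binding path is Engine→Audio→BugFix = 3+6+7 = 16; finish at 16 weeks.
BugFix lies on that path, so at 10 weeks the path becomes 19 weeks.
No other chain overtakes it, so the finish is 19 weeks.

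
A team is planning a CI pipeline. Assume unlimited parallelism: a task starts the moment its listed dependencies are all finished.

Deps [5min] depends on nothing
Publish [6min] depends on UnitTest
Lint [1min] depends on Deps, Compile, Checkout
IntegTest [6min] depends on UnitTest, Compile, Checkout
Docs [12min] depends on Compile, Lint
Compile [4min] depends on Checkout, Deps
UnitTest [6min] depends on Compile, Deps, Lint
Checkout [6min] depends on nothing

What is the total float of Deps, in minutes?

The longest chain is Checkout→Compile→Lint→UnitTest→IntegTest = 6+4+1+6+6 = 23; overall finish 23 minutes.
The longest chain containing Deps totals 22 minutes.
Float = 23 − 22 = 1.

1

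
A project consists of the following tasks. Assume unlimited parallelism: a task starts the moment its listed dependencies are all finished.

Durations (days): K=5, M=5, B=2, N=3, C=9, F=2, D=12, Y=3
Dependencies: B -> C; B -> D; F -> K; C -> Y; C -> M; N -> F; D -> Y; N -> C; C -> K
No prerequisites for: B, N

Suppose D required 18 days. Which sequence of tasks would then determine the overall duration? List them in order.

B, D, Y

The binding path is B→D→Y = 2+12+3 = 17; finish at 17 days.
D lies on that path, so at 18 days the path becomes 23 days.
That remains the longest chain; total 23 days.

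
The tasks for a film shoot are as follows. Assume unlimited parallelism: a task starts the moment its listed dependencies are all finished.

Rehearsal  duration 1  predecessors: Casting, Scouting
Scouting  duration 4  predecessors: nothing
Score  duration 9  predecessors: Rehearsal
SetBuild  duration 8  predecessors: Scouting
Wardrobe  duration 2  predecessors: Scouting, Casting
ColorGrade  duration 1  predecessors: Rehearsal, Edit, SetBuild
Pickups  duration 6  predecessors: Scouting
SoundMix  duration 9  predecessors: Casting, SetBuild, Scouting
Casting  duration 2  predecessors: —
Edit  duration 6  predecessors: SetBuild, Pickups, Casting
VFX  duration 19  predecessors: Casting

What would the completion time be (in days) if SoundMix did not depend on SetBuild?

With the dependency in place, Casting→VFX = 2+19 = 21 sets the finish at 21 days.
Without SetBuild→SoundMix, SoundMix's earliest start moves from 12 to 4.
New critical path: Casting→VFX = 2+19 = 21 ⇒ 21 days.

21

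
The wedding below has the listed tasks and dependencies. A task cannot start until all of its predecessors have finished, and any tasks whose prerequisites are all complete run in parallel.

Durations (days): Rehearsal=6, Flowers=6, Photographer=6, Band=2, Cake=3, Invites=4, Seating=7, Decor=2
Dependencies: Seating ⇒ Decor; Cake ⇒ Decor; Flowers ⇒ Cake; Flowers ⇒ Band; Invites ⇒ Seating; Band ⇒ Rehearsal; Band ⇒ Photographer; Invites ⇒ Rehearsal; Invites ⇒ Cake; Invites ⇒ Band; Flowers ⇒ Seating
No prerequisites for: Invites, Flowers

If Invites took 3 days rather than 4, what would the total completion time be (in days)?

The binding path is Flowers→Seating→Decor = 6+7+2 = 15; finish at 15 days.
The longest path through Invites is only 13 days, so Invites has float 2.
That remains the longest chain; total 15 days.

15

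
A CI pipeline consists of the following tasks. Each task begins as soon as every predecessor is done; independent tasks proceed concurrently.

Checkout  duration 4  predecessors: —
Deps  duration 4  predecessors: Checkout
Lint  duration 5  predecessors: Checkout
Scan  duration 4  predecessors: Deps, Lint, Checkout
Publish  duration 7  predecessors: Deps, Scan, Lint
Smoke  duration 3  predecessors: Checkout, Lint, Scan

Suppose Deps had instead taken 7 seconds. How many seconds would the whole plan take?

22

Actual critical path: Checkout→Lint→Scan→Publish = 4+5+4+7 = 20 ⇒ 20 seconds.
Deps has 1 second of float (longest path through it is 19).
Now Checkout→Deps→Scan→Publish = 4+7+4+7 = 22 is longest, so the finish becomes 22 seconds.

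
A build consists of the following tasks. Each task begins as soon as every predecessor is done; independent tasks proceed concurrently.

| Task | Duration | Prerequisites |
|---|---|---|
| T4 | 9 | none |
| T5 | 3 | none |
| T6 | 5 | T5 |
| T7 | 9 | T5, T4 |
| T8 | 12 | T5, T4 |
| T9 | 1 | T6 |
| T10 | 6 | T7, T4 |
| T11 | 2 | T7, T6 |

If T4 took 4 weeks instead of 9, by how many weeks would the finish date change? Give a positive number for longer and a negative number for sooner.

-5

Actual critical path: T4→T7→T10 = 9+9+6 = 24 ⇒ 24 weeks.
Since T4 is critical, the -5 change carries straight to that chain (now 19 weeks).
No other chain overtakes it, so the finish is 19 weeks.
Change in finish: 19 − 24 = -5 weeks.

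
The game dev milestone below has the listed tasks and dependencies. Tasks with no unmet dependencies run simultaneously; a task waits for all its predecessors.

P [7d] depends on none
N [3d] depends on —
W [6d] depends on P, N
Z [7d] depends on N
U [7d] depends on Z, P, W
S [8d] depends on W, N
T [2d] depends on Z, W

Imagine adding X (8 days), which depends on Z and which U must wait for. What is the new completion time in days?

Originally the schedule takes 21 days.
With X inserted, U now waits for max(Z, P, W, X).
New critical path: N→Z→X→U = 3+7+8+7 = 25 ⇒ 25 days.

25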